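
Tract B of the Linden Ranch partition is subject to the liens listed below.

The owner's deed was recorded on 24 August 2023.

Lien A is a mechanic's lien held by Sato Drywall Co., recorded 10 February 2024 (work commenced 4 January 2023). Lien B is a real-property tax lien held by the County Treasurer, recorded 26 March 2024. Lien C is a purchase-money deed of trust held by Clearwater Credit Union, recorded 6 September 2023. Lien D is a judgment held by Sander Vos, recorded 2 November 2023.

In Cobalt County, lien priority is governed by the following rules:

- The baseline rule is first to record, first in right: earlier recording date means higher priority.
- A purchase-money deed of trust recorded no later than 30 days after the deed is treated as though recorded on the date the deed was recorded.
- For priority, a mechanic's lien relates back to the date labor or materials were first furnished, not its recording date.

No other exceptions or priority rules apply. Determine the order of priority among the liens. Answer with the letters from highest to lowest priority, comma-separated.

Effective dates after the stated exceptions: A is treated as recorded 4 January 2023, the work-commencement date; C's effective date is the deed date, 24 August 2023.
Sorted by effective date: A (4 January 2023), C (24 August 2023), D (2 November 2023), B (26 March 2024).

A, C, D, B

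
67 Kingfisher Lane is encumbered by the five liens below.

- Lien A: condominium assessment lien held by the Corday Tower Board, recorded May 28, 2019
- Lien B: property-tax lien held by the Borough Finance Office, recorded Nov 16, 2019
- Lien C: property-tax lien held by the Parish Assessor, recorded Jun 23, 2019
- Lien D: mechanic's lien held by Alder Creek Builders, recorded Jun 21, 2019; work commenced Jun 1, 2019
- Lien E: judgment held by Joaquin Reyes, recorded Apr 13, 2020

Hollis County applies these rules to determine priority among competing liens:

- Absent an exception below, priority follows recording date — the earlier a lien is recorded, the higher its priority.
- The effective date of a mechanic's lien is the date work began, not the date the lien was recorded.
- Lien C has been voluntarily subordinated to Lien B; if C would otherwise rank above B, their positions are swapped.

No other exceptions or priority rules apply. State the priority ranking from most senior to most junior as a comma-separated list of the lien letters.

First, effective dates: D is treated as recorded Jun 1, 2019, the work-commencement date.
By effective date, earliest first: A (May 28, 2019), D (Jun 1, 2019), C (Jun 23, 2019), B (Nov 16, 2019), E (Apr 13, 2020).
C would otherwise be senior to B, so under the subordination agreement C and B exchange positions.

A, D, B, C, E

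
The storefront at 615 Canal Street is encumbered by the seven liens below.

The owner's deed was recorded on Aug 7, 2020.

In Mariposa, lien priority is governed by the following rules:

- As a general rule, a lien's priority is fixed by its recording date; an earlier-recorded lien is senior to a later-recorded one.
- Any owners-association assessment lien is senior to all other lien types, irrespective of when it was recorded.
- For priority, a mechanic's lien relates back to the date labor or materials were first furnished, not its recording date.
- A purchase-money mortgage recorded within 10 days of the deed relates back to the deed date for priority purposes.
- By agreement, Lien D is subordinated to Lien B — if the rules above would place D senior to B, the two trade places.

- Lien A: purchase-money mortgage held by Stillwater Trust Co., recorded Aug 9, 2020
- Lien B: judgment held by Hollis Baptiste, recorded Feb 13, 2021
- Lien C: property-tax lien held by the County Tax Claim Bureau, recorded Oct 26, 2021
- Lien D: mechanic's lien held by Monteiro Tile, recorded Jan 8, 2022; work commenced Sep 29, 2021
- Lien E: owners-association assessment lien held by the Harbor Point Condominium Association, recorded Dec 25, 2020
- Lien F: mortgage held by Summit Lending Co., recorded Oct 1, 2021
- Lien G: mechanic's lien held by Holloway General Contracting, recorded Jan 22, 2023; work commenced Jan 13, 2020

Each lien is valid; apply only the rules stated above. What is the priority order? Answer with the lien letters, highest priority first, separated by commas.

E, G, A, B, D, F, C

First, effective dates: A's effective date is the deed date, Aug 7, 2020; D relates back to Sep 29, 2021 (work commenced); G is treated as recorded Jan 13, 2020, the work-commencement date.
E is an owners-association assessment lien and takes priority over every other lien.
The other liens, earliest effective date first: G (Jan 13, 2020), A (Aug 7, 2020), B (Feb 13, 2021), D (Sep 29, 2021), F (Oct 1, 2021), C (Oct 26, 2021).
D already ranks below B; the subordination has no effect.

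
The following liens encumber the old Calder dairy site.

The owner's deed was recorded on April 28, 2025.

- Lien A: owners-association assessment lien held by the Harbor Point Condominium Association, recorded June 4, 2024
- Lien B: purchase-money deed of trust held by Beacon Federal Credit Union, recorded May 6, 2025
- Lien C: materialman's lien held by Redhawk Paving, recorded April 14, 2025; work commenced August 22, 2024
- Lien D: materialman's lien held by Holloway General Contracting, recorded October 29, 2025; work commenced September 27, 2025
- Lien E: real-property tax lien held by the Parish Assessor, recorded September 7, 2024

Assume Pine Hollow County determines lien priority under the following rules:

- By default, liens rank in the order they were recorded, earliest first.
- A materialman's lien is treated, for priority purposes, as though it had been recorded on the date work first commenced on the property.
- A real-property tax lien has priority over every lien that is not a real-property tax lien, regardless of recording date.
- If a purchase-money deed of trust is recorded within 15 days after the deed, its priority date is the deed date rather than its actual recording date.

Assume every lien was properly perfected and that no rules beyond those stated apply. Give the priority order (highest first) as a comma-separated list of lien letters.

Effective dates: B's effective date is the deed date, April 28, 2025; C relates back to August 22, 2024 (work commenced); D is treated as recorded September 27, 2025, the work-commencement date.
E is a real-property tax lien, so it outranks all other liens regardless of date.
Remaining liens by effective date: A (June 4, 2024), C (August 22, 2024), B (April 28, 2025), D (September 27, 2025).

E, A, C, B, D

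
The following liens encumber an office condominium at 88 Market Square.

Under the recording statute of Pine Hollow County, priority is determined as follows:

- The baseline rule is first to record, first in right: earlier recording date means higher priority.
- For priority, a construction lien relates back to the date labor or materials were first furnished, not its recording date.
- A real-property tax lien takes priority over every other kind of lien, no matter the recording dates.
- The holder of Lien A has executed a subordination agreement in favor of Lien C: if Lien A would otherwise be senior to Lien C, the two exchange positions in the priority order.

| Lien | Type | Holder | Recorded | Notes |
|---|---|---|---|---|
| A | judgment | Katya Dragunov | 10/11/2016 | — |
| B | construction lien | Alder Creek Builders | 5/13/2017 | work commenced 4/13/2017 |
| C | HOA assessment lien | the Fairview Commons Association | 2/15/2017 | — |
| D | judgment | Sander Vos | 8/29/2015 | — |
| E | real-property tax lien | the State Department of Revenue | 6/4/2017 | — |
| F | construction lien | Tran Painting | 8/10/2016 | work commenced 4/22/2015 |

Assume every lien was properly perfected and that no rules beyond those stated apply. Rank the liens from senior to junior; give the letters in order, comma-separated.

Effective dates after the stated exceptions: B relates back to 4/13/2017 (work commenced); F relates back to 4/22/2015 (work commenced).
E, as a real-property tax lien, has superpriority and ranks first.
Remaining liens by effective date: F (4/22/2015), D (8/29/2015), A (10/11/2016), C (2/15/2017), B (4/13/2017).
Because A would otherwise rank above C, the subordination swaps them.

E, F, D, C, A, B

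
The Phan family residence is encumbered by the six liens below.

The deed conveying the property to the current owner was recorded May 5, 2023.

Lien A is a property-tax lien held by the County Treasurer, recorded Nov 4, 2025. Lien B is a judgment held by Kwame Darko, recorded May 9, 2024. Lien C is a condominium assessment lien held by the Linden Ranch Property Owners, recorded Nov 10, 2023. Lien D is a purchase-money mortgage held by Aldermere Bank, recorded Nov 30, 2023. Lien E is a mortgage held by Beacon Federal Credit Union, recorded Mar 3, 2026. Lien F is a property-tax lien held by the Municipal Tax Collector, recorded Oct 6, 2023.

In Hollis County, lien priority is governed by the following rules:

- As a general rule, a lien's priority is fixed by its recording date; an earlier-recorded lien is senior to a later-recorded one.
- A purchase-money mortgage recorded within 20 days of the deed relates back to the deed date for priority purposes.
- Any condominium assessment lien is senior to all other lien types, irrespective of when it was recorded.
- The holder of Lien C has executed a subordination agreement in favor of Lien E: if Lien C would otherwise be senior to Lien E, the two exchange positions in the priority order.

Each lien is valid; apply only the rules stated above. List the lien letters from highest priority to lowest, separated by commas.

E, F, D, B, A, C

Effective dates after the stated exceptions: D missed the 20-day window (209 days after the deed), so its recording date stands.
As a condominium assessment lien, C is senior to every other lien.
Among the remaining liens, by effective date: F (Oct 6, 2023), D (Nov 30, 2023), B (May 9, 2024), A (Nov 4, 2025), E (Mar 3, 2026).
Because C would otherwise rank above E, the subordination swaps them.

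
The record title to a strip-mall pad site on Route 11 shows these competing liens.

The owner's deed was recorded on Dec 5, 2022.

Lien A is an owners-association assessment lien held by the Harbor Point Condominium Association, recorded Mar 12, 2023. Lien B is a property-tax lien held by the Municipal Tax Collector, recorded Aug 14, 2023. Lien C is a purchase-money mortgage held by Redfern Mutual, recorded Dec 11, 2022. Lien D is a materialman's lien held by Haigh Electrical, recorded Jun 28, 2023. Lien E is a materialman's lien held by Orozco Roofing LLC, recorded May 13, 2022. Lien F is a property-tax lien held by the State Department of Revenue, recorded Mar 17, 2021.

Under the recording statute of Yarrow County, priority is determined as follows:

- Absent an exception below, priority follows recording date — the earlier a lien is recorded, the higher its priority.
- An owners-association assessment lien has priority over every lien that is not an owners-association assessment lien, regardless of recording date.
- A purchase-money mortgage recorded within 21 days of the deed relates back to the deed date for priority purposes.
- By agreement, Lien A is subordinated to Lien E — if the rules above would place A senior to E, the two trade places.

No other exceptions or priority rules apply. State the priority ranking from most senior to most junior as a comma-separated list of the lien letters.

E, F, A, C, D, B

Effective dates: C was recorded within the 21-day window, so its effective date is the deed date Dec 5, 2022.
A is an owners-association assessment lien and takes priority over every other lien.
Remaining liens by effective date: F (Mar 17, 2021), E (May 13, 2022), C (Dec 5, 2022), D (Jun 28, 2023), B (Aug 14, 2023).
A is senior to E before the subordination, so the two trade places.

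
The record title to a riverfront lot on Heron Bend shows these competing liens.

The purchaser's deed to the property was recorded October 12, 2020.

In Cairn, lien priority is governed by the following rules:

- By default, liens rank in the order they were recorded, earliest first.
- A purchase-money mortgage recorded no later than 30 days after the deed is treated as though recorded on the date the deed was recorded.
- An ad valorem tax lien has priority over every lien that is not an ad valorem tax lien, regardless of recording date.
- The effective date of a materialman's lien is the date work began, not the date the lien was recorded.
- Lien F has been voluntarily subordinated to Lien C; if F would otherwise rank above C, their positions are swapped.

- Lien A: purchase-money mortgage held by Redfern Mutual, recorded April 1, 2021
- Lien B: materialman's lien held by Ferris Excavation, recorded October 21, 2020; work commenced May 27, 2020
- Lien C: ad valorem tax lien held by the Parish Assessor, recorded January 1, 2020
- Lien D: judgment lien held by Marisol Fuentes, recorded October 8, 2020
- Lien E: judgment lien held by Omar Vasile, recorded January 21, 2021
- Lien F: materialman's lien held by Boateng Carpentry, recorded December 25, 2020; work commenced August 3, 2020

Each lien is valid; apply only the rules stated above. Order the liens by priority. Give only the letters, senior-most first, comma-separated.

Adjusting effective dates: A was recorded 171 days after the deed — beyond 30 days — so no relation-back applies; B is treated as recorded May 27, 2020, the work-commencement date; F is treated as recorded August 3, 2020, the work-commencement date.
C is an ad valorem tax lien and takes priority over every other lien.
The other liens, earliest effective date first: B (May 27, 2020), F (August 3, 2020), D (October 8, 2020), E (January 21, 2021), A (April 1, 2021).
F already ranks below C; the subordination has no effect.

C, B, F, D, E, A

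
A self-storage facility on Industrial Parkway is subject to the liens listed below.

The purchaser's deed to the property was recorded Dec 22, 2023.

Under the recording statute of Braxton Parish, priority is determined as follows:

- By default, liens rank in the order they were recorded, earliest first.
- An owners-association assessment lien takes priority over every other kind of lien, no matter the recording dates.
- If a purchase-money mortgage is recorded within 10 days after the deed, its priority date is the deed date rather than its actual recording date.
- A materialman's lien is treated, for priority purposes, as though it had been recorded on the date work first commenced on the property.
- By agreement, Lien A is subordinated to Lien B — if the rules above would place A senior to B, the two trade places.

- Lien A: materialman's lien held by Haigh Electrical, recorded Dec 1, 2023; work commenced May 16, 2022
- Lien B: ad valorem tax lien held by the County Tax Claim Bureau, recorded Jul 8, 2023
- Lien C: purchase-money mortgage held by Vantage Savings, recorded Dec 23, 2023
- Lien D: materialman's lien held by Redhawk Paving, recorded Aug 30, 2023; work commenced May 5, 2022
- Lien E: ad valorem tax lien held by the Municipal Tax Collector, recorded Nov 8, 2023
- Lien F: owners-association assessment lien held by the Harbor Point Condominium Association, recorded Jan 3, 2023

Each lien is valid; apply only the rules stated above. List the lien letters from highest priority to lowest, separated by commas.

F, D, B, A, E, C

Effective dates: A is treated as recorded May 16, 2022, the work-commencement date; C was recorded within the 10-day window, so its effective date is the deed date Dec 22, 2023; D's effective date is May 5, 2022, when work began.
F is an owners-association assessment lien, so it outranks all other liens regardless of date.
Among the remaining liens, by effective date: D (May 5, 2022), A (May 16, 2022), B (Jul 8, 2023), E (Nov 8, 2023), C (Dec 22, 2023).
A is senior to B before the subordination, so the two trade places.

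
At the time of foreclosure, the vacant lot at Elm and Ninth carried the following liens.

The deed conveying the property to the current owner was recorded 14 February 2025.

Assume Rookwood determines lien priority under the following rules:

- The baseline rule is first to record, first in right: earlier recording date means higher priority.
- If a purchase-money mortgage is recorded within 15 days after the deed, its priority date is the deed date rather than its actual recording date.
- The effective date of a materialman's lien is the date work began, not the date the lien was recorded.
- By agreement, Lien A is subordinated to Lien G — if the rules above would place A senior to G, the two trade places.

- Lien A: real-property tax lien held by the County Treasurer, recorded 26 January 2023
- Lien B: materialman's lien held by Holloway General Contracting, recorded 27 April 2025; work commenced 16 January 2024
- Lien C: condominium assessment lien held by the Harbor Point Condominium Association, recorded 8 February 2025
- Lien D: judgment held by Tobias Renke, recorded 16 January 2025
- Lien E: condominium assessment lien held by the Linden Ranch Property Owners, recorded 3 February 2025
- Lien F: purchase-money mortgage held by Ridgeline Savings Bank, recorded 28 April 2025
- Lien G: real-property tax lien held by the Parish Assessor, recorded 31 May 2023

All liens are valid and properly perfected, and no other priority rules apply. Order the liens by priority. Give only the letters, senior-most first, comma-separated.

Effective dates after the stated exceptions: B's effective date is 16 January 2024, when work began; F was recorded 73 days after the deed, outside the 15-day window, so it keeps its recording date.
Ordering by effective date: A (26 January 2023), G (31 May 2023), B (16 January 2024), D (16 January 2025), E (3 February 2025), C (8 February 2025), F (28 April 2025).
Because A would otherwise rank above G, the subordination swaps them.

G, A, B, D, E, C, F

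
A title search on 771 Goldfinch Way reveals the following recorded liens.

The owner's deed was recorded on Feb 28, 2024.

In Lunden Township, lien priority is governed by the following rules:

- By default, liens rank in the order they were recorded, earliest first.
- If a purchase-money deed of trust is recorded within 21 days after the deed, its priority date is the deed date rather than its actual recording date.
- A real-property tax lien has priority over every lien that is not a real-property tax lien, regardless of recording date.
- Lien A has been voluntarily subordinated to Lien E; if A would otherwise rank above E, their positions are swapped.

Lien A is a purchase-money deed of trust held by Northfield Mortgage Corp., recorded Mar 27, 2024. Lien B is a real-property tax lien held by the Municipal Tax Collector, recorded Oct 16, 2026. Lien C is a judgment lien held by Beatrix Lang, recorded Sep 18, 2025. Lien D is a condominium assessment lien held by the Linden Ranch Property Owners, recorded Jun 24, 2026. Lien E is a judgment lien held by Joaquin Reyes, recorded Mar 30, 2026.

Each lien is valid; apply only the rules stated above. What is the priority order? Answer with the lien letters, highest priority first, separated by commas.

B, E, C, A, D

Effective dates: A was recorded 28 days after the deed — beyond 21 days — so no relation-back applies.
B is a real-property tax lien, so it outranks all other liens regardless of date.
Among the remaining liens, by effective date: A (Mar 27, 2024), C (Sep 18, 2025), E (Mar 30, 2026), D (Jun 24, 2026).
A would otherwise be senior to E, so under the subordination agreement A and E exchange positions.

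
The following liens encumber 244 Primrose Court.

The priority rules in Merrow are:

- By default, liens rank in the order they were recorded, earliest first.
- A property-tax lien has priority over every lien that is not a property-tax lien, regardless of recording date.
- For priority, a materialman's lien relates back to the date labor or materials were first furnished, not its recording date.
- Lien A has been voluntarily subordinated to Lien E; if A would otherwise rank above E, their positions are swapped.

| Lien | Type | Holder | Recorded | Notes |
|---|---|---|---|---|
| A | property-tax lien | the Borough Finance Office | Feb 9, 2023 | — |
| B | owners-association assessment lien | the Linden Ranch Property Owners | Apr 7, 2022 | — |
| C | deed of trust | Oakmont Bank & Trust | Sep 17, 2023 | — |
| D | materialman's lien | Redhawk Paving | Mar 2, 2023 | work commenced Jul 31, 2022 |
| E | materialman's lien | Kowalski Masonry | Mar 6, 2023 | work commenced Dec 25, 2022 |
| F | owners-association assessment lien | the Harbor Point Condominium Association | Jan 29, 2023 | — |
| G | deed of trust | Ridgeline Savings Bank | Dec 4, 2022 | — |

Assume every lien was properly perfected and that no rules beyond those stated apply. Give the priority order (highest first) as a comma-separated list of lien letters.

E, B, D, G, A, F, C

Adjusting effective dates: D's effective date is Jul 31, 2022, when work began; E relates back to Dec 25, 2022 (work commenced).
A is a property-tax lien, so it outranks all other liens regardless of date.
Remaining liens by effective date: B (Apr 7, 2022), D (Jul 31, 2022), G (Dec 4, 2022), E (Dec 25, 2022), F (Jan 29, 2023), C (Sep 17, 2023).
A would otherwise be senior to E, so under the subordination agreement A and E exchange positions.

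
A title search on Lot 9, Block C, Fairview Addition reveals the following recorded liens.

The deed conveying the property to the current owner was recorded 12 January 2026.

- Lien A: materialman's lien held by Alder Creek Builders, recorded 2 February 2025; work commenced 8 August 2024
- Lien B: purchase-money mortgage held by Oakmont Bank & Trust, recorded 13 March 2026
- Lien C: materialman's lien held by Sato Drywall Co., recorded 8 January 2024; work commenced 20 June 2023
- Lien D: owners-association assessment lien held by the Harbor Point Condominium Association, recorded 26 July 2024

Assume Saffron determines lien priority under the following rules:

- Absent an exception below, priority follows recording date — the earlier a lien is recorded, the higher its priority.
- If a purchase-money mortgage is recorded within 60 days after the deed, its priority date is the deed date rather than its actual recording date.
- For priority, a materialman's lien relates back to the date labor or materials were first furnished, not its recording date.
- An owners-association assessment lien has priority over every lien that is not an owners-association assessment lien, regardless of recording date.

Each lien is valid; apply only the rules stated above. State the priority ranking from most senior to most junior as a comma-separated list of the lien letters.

Effective dates: A is treated as recorded 8 August 2024, the work-commencement date; B's effective date is the deed date, 12 January 2026; C relates back to 20 June 2023 (work commenced).
D is an owners-association assessment lien, so it outranks all other liens regardless of date.
Remaining liens by effective date: C (20 June 2023), A (8 August 2024), B (12 January 2026).

D, C, A, B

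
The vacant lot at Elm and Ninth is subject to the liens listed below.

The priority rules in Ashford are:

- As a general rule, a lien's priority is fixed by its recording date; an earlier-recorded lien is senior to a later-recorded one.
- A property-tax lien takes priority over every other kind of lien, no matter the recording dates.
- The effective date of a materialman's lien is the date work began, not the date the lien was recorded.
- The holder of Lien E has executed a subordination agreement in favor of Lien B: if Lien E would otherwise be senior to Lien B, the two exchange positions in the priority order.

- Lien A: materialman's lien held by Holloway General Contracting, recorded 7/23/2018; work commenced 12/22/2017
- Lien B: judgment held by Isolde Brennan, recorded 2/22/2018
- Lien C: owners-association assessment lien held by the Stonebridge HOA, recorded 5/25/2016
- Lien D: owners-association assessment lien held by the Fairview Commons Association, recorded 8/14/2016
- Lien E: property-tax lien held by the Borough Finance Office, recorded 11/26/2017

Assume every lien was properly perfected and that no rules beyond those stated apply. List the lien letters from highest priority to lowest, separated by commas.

B, C, D, A, E

Adjusting effective dates: A's effective date is 12/22/2017, when work began.
As a property-tax lien, E is senior to every other lien.
Remaining liens by effective date: C (5/25/2016), D (8/14/2016), A (12/22/2017), B (2/22/2018).
Because E would otherwise rank above B, the subordination swaps them.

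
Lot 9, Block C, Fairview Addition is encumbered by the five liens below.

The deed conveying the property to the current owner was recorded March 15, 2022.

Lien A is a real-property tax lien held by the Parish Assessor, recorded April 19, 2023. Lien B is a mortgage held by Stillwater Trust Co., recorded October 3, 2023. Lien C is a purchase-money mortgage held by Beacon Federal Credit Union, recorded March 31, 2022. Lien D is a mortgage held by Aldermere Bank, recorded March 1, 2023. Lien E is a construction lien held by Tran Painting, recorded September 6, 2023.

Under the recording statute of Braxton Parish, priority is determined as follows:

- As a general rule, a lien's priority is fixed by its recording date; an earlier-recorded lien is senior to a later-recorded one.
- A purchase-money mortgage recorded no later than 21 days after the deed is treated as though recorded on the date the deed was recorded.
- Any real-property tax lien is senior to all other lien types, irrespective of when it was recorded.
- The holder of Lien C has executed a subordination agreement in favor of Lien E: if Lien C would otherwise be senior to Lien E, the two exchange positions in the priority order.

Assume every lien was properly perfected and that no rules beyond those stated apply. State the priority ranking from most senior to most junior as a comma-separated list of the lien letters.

Effective dates: C was recorded within the 21-day window, so its effective date is the deed date March 15, 2022.
A is a real-property tax lien, so it outranks all other liens regardless of date.
Remaining liens by effective date: C (March 15, 2022), D (March 1, 2023), E (September 6, 2023), B (October 3, 2023).
C is senior to E before the subordination, so the two trade places.

A, E, D, C, B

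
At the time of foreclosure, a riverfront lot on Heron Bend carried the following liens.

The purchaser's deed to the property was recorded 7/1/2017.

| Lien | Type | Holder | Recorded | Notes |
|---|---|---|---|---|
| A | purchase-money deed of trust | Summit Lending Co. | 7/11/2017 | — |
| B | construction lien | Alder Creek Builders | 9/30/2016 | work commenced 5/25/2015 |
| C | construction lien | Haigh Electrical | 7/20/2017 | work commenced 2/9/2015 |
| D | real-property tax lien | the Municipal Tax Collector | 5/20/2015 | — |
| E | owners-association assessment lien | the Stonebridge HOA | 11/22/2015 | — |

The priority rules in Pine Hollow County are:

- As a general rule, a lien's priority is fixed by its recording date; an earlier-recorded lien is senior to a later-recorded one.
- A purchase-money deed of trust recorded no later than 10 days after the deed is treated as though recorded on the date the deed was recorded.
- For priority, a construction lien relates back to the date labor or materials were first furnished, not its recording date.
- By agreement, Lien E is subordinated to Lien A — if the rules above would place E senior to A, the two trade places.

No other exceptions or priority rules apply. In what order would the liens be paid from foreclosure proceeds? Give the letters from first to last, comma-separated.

C, D, B, A, E

Adjusting effective dates: A relates back to the deed date 7/1/2017; B is treated as recorded 5/25/2015, the work-commencement date; C is treated as recorded 2/9/2015, the work-commencement date.
Ordering by effective date: C (2/9/2015), D (5/20/2015), B (5/25/2015), E (11/22/2015), A (7/1/2017).
E would otherwise be senior to A, so under the subordination agreement E and A exchange positions.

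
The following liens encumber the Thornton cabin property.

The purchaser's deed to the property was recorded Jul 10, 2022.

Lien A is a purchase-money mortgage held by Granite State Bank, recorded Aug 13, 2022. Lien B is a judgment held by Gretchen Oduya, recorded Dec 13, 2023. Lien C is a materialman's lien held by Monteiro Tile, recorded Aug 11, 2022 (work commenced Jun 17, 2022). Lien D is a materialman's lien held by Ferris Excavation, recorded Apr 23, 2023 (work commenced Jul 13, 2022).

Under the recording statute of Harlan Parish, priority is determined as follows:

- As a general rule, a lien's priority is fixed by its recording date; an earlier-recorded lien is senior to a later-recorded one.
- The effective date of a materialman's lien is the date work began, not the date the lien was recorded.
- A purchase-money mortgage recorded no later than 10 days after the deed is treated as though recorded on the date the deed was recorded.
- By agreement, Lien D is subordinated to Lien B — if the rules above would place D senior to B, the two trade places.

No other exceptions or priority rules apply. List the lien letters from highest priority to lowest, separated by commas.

First, effective dates: A missed the 10-day window (34 days after the deed), so its recording date stands; C is treated as recorded Jun 17, 2022, the work-commencement date; D relates back to Jul 13, 2022 (work commenced).
Ordering by effective date: C (Jun 17, 2022), D (Jul 13, 2022), A (Aug 13, 2022), B (Dec 13, 2023).
D is senior to B before the subordination, so the two trade places.

C, B, A, D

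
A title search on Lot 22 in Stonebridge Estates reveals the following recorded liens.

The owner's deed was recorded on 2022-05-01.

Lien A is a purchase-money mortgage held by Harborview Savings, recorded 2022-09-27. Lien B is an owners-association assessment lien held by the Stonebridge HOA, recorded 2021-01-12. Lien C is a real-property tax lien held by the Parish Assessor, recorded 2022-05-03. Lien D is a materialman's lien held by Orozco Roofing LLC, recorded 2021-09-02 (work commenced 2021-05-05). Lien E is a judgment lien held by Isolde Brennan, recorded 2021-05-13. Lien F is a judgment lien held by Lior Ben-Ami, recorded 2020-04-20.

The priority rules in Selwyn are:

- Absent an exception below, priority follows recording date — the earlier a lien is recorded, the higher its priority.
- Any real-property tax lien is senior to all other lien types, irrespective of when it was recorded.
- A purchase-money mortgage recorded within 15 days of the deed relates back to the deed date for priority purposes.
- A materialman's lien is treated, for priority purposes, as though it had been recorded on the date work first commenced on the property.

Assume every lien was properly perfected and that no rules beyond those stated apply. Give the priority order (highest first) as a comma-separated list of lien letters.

Effective dates after the stated exceptions: A missed the 15-day window (149 days after the deed), so its recording date stands; D relates back to 2021-05-05 (work commenced).
C is a real-property tax lien, so it outranks all other liens regardless of date.
The other liens, earliest effective date first: F (2020-04-20), B (2021-01-12), D (2021-05-05), E (2021-05-13), A (2022-09-27).

C, F, B, D, E, A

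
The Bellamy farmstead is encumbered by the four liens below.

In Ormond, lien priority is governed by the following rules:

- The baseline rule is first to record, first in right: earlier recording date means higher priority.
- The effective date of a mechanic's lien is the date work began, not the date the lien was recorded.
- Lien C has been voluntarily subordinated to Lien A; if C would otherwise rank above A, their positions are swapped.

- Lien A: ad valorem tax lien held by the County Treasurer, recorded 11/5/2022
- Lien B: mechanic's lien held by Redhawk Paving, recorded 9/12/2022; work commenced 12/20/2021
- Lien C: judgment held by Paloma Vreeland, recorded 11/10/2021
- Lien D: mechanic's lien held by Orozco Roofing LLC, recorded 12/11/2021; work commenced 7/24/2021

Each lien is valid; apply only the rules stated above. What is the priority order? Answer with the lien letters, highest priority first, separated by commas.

Effective dates after the stated exceptions: B's effective date is 12/20/2021, when work began; D relates back to 7/24/2021 (work commenced).
By effective date, earliest first: D (7/24/2021), C (11/10/2021), B (12/20/2021), A (11/5/2022).
C is senior to A before the subordination, so the two trade places.

D, A, B, C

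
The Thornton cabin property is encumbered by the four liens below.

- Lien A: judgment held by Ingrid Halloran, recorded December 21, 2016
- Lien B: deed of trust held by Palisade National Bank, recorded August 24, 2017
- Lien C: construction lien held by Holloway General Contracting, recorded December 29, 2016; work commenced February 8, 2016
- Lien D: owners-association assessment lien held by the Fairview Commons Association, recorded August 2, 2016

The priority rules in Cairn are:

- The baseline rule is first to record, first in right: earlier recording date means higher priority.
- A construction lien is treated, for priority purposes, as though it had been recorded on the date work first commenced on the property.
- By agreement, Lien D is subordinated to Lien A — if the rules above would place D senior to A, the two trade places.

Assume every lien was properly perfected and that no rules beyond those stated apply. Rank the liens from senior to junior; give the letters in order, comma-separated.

C, A, D, B

Adjusting effective dates: C relates back to February 8, 2016 (work commenced).
By effective date: C (February 8, 2016), D (August 2, 2016), A (December 21, 2016), B (August 24, 2017).
The subordination applies — D was senior to A — so D and A swap.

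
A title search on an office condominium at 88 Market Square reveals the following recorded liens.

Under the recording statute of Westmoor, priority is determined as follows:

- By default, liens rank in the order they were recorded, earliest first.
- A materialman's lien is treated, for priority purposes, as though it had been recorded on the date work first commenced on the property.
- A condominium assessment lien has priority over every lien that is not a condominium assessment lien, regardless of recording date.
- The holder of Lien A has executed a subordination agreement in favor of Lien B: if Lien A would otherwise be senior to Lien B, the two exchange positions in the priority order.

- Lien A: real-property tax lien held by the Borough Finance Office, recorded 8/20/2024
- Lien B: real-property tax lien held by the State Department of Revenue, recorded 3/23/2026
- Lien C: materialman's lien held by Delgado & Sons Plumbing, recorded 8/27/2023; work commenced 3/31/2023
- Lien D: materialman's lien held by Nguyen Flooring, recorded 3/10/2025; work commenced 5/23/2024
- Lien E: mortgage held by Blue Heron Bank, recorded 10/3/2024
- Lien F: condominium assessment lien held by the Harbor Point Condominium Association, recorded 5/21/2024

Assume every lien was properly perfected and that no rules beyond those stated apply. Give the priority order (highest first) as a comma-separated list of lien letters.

Adjusting effective dates: C is treated as recorded 3/31/2023, the work-commencement date; D's effective date is 5/23/2024, when work began.
F is a condominium assessment lien and takes priority over every other lien.
Ordering the rest by effective date: C (3/31/2023), D (5/23/2024), A (8/20/2024), E (10/3/2024), B (3/23/2026).
The subordination applies — A was senior to B — so A and B swap.

F, C, D, B, E, A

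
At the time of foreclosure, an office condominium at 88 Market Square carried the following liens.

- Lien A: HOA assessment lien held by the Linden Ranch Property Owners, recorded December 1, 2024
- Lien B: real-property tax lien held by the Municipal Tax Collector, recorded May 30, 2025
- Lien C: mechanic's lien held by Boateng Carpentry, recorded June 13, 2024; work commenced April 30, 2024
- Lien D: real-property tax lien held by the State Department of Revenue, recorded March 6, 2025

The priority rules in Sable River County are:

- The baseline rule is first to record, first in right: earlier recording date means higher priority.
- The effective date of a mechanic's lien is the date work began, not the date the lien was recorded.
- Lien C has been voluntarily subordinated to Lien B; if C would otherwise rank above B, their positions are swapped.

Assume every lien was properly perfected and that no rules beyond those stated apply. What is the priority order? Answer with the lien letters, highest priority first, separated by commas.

B, A, D, C

First, effective dates: C relates back to April 30, 2024 (work commenced).
Ordering by effective date: C (April 30, 2024), A (December 1, 2024), D (March 6, 2025), B (May 30, 2025).
Because C would otherwise rank above B, the subordination swaps them.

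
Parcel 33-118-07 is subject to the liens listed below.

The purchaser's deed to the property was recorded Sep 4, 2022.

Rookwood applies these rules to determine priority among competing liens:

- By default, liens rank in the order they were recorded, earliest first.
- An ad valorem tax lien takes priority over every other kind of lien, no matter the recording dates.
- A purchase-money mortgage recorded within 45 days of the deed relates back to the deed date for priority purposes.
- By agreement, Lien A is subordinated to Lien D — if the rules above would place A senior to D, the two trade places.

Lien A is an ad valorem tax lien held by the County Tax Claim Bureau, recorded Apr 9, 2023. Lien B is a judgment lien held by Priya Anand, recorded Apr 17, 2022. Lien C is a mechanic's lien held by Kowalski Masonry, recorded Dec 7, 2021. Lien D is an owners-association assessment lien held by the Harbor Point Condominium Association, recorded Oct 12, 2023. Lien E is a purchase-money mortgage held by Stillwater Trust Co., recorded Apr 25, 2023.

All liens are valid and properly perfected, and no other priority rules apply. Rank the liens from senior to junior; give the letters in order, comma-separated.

First, effective dates: E missed the 45-day window (233 days after the deed), so its recording date stands.
A is an ad valorem tax lien and takes priority over every other lien.
Remaining liens by effective date: C (Dec 7, 2021), B (Apr 17, 2022), E (Apr 25, 2023), D (Oct 12, 2023).
Because A would otherwise rank above D, the subordination swaps them.

D, C, B, E, A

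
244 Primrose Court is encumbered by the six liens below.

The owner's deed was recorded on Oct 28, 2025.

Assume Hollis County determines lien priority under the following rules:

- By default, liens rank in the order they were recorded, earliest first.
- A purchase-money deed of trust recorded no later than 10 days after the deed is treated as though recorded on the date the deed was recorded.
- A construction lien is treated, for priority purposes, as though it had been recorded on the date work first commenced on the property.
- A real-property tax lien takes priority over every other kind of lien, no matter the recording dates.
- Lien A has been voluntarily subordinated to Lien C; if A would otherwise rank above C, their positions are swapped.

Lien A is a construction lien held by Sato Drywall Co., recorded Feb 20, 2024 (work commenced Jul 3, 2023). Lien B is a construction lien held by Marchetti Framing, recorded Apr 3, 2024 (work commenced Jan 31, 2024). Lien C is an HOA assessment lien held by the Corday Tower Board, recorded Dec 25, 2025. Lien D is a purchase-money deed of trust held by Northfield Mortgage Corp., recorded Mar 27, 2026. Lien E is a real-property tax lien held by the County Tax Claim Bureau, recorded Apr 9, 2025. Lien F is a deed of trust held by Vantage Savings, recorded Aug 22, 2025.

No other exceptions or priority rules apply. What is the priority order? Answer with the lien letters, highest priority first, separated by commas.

First, effective dates: A's effective date is Jul 3, 2023, when work began; B's effective date is Jan 31, 2024, when work began; D was recorded 150 days after the deed, outside the 10-day window, so it keeps its recording date.
As a real-property tax lien, E is senior to every other lien.
Among the remaining liens, by effective date: A (Jul 3, 2023), B (Jan 31, 2024), F (Aug 22, 2025), C (Dec 25, 2025), D (Mar 27, 2026).
A would otherwise be senior to C, so under the subordination agreement A and C exchange positions.

E, C, B, F, A, D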